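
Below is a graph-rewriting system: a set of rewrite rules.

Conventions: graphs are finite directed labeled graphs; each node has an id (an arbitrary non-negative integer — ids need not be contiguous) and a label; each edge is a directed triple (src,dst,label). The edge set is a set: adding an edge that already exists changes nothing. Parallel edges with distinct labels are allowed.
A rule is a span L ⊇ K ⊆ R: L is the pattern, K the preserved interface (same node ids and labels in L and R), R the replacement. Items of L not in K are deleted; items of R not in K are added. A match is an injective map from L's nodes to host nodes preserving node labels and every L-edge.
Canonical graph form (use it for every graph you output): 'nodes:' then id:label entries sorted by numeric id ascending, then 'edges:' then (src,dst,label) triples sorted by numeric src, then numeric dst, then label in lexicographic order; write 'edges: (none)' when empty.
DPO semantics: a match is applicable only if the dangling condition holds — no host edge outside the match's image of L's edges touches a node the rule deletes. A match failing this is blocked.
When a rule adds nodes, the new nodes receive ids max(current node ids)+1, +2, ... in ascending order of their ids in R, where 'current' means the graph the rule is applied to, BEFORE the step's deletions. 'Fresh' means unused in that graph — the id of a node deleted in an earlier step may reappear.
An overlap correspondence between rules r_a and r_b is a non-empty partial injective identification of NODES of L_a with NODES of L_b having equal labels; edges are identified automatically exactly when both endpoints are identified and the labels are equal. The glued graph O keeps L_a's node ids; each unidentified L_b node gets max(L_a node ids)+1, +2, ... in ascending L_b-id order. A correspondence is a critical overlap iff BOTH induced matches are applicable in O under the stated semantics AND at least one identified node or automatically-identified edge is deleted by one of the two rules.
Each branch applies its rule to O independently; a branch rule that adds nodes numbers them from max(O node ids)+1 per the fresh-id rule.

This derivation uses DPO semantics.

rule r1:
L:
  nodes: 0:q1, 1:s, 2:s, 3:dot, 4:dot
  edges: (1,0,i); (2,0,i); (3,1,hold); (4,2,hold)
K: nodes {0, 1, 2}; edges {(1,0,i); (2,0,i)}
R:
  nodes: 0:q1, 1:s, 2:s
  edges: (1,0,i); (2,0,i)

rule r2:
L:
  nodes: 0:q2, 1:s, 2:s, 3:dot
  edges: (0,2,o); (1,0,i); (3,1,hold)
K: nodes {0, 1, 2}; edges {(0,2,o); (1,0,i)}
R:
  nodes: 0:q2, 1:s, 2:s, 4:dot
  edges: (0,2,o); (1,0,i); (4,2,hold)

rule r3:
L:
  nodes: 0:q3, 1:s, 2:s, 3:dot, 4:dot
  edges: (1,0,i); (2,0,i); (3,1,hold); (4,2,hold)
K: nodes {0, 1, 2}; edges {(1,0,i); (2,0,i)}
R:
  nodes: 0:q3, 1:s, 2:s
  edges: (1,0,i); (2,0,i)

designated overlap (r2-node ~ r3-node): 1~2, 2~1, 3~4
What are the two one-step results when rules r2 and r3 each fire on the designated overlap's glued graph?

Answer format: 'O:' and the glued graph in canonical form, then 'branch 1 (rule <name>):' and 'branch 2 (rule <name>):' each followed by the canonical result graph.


O:
nodes: 0:q2, 1:s, 2:s, 3:dot, 4:q3, 5:dot
edges: (0,2,o); (1,0,i); (1,4,i); (2,4,i); (3,1,hold); (5,2,hold)
branch 1 (rule r2):
nodes: 0:q2, 1:s, 2:s, 4:q3, 5:dot, 6:dot
edges: (0,2,o); (1,0,i); (1,4,i); (2,4,i); (5,2,hold); (6,2,hold)
branch 2 (rule r3):
nodes: 0:q2, 1:s, 2:s, 4:q3
edges: (0,2,o); (1,0,i); (1,4,i); (2,4,i)


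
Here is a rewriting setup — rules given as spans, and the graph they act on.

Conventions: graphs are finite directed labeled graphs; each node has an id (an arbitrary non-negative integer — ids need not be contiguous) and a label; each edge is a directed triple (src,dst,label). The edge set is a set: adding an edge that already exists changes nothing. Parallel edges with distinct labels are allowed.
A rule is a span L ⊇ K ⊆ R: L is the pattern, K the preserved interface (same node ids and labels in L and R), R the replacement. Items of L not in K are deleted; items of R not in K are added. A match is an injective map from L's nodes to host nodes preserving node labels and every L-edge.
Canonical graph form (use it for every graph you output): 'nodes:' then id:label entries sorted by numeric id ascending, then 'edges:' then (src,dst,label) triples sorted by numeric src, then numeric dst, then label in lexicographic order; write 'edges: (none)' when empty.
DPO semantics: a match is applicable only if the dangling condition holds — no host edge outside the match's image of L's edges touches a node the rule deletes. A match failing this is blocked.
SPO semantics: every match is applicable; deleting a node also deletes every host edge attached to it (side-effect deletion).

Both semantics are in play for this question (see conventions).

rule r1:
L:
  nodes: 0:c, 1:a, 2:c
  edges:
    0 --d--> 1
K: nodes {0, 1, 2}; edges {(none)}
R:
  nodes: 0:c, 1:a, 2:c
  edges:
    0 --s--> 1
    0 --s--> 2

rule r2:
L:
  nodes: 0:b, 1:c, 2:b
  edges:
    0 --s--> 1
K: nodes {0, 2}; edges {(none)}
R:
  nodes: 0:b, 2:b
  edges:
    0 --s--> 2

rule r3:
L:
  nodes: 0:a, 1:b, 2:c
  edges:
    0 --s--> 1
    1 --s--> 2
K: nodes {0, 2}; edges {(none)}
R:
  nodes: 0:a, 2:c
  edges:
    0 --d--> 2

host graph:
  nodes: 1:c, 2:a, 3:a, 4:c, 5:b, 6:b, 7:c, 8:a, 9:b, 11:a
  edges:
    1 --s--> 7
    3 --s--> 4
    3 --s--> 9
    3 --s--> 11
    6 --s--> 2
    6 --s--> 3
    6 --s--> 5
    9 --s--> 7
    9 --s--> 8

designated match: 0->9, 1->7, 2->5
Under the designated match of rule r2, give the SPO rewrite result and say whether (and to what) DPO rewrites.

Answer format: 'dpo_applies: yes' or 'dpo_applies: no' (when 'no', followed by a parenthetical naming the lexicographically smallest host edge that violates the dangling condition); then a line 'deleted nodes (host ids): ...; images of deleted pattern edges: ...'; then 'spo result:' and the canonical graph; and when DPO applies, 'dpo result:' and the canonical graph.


dpo_applies: no
(the rule deletes node 7, which keeps host edge (1,7,s) outside the match image — the dangling condition fails, DPO blocks; SPO proceeds and side-deletes such edges)
deleted nodes (host ids): 7; images of deleted pattern edges: (9,7,s)
spo result:
nodes: 1:c, 2:a, 3:a, 4:c, 5:b, 6:b, 8:a, 9:b, 11:a
edges: (3,4,s); (3,9,s); (3,11,s); (6,2,s); (6,3,s); (6,5,s); (9,5,s); (9,8,s)


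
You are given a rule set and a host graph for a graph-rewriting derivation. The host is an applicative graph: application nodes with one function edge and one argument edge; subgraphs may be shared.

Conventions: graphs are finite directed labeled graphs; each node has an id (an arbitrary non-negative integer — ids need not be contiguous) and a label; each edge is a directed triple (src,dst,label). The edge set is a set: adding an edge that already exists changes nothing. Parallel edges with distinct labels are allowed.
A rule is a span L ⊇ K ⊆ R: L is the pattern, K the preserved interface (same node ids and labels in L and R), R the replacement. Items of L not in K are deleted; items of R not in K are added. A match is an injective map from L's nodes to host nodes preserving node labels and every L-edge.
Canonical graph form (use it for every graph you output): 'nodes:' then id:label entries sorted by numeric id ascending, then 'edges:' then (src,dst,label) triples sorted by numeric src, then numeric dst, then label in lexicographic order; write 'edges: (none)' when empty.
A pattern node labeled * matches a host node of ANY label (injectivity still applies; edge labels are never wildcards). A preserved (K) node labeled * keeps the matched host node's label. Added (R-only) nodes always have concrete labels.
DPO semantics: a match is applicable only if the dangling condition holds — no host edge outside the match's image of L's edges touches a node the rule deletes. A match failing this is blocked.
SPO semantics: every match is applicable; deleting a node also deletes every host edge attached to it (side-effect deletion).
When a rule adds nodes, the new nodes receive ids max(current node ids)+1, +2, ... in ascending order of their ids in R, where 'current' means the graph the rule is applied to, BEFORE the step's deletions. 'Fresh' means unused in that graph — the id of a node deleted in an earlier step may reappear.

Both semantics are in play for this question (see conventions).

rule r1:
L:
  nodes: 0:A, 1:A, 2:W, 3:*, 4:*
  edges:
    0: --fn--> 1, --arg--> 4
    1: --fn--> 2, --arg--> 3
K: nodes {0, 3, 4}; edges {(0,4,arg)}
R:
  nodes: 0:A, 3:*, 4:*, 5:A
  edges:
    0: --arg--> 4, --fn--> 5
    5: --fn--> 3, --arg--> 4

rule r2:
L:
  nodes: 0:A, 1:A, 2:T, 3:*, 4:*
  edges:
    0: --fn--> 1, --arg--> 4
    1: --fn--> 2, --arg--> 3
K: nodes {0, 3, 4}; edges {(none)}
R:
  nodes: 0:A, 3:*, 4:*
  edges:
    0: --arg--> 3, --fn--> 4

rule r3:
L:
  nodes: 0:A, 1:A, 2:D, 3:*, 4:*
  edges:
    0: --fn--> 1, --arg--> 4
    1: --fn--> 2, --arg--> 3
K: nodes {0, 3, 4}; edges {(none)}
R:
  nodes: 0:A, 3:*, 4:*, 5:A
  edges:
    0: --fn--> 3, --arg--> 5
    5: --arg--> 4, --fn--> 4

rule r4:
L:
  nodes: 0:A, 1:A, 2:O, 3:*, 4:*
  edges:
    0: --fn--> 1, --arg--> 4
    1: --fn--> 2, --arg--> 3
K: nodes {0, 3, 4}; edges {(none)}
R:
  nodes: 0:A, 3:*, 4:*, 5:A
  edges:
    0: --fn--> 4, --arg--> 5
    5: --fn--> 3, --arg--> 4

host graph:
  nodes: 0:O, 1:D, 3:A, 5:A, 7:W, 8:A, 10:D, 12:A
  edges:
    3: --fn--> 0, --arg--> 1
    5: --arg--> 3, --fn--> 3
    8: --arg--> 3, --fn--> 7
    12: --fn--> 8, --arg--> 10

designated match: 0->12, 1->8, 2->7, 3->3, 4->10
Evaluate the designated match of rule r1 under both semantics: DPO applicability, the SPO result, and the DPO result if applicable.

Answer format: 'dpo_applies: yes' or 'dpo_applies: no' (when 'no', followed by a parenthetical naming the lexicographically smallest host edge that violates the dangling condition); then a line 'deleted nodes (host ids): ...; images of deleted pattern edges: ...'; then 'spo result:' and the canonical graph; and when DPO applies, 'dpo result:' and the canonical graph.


dpo_applies: yes
deleted nodes (host ids): 7, 8; images of deleted pattern edges: (8,3,arg); (8,7,fn); (12,8,fn)
spo result:
nodes: 0:O, 1:D, 3:A, 5:A, 10:D, 12:A, 13:A
edges: (3,0,fn); (3,1,arg); (5,3,arg); (5,3,fn); (12,10,arg); (12,13,fn); (13,3,fn); (13,10,arg)
dpo result:
nodes: 0:O, 1:D, 3:A, 5:A, 10:D, 12:A, 13:A
edges: (3,0,fn); (3,1,arg); (5,3,arg); (5,3,fn); (12,10,arg); (12,13,fn); (13,3,fn); (13,10,arg)


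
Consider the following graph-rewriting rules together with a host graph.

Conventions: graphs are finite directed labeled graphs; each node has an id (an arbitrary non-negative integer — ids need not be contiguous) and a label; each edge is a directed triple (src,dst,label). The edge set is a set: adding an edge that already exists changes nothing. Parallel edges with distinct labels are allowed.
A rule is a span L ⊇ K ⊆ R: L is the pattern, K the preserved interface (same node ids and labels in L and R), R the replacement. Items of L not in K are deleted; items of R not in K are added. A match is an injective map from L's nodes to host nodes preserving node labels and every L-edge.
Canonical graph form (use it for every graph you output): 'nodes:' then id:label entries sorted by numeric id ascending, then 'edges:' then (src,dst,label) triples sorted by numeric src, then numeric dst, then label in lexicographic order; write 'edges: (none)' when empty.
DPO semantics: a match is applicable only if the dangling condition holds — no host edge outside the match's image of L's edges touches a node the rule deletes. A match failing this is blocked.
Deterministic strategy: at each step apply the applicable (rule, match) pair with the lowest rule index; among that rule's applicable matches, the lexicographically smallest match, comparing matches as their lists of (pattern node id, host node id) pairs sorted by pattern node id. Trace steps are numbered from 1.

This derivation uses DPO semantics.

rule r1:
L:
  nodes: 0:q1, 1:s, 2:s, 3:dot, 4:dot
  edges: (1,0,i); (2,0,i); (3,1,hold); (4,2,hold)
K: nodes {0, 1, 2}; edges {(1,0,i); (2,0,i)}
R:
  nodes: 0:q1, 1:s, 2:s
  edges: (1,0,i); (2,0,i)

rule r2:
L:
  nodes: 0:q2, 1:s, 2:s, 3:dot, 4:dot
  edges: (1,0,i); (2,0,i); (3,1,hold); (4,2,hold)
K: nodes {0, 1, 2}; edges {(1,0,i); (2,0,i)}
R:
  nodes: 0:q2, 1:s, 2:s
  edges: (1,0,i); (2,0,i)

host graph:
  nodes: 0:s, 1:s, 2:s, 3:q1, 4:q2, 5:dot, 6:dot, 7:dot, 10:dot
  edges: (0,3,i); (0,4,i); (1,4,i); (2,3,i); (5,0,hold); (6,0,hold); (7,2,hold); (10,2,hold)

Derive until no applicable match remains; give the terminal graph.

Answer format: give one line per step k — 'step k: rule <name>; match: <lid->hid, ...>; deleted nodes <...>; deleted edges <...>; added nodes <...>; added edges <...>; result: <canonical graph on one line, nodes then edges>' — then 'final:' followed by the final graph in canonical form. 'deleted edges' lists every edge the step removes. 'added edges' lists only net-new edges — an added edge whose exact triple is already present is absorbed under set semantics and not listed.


step 1: rule r1; match: 0->3, 1->0, 2->2, 3->5, 4->7; deleted nodes 5, 7; deleted edges (5,0,hold); (7,2,hold); added nodes (none); added edges (none); result: nodes: 0:s, 1:s, 2:s, 3:q1, 4:q2, 6:dot, 10:dot edges: (0,3,i); (0,4,i); (1,4,i); (2,3,i); (6,0,hold); (10,2,hold)
step 2: rule r1; match: 0->3, 1->0, 2->2, 3->6, 4->10; deleted nodes 6, 10; deleted edges (6,0,hold); (10,2,hold); added nodes (none); added edges (none); result: nodes: 0:s, 1:s, 2:s, 3:q1, 4:q2 edges: (0,3,i); (0,4,i); (1,4,i); (2,3,i)
final:
nodes: 0:s, 1:s, 2:s, 3:q1, 4:q2
edges: (0,3,i); (0,4,i); (1,4,i); (2,3,i)


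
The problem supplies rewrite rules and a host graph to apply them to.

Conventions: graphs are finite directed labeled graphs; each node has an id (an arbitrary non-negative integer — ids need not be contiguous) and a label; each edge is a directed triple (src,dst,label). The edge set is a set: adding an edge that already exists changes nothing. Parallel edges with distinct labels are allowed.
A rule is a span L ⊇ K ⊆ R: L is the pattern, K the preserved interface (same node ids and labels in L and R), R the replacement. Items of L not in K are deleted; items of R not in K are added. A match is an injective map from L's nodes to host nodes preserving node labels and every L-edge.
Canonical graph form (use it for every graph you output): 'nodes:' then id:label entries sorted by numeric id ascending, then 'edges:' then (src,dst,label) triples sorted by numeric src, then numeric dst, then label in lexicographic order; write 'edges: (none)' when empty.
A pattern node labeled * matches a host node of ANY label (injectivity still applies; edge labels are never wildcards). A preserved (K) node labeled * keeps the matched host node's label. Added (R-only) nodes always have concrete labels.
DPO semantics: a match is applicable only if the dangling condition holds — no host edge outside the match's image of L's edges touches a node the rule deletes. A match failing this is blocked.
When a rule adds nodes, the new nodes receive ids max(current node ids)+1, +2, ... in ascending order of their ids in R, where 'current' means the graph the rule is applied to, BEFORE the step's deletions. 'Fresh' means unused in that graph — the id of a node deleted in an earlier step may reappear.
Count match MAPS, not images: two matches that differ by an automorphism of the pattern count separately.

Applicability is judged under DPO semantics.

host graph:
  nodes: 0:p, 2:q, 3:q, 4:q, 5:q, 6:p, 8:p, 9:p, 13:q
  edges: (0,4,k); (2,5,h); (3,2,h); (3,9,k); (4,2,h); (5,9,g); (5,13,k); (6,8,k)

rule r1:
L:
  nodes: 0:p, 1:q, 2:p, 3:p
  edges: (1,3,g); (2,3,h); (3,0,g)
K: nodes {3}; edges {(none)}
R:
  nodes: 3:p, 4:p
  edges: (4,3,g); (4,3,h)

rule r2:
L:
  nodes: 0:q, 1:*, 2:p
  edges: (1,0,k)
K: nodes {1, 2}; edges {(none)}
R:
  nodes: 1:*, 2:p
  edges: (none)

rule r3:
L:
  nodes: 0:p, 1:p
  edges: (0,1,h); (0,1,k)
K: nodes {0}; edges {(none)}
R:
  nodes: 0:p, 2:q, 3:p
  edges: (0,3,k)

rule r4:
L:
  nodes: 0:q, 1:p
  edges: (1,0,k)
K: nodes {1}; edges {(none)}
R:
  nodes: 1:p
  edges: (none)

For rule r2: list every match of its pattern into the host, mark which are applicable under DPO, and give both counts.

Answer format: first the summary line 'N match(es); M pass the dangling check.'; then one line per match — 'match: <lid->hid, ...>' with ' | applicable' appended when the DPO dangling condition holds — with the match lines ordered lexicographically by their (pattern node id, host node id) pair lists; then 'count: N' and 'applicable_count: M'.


7 match(es); 4 pass the dangling check.
match: 0->4, 1->0, 2->6
match: 0->4, 1->0, 2->8
match: 0->4, 1->0, 2->9
match: 0->13, 1->5, 2->0 | applicable
match: 0->13, 1->5, 2->6 | applicable
match: 0->13, 1->5, 2->8 | applicable
match: 0->13, 1->5, 2->9 | applicable
count: 7
applicable_count: 4


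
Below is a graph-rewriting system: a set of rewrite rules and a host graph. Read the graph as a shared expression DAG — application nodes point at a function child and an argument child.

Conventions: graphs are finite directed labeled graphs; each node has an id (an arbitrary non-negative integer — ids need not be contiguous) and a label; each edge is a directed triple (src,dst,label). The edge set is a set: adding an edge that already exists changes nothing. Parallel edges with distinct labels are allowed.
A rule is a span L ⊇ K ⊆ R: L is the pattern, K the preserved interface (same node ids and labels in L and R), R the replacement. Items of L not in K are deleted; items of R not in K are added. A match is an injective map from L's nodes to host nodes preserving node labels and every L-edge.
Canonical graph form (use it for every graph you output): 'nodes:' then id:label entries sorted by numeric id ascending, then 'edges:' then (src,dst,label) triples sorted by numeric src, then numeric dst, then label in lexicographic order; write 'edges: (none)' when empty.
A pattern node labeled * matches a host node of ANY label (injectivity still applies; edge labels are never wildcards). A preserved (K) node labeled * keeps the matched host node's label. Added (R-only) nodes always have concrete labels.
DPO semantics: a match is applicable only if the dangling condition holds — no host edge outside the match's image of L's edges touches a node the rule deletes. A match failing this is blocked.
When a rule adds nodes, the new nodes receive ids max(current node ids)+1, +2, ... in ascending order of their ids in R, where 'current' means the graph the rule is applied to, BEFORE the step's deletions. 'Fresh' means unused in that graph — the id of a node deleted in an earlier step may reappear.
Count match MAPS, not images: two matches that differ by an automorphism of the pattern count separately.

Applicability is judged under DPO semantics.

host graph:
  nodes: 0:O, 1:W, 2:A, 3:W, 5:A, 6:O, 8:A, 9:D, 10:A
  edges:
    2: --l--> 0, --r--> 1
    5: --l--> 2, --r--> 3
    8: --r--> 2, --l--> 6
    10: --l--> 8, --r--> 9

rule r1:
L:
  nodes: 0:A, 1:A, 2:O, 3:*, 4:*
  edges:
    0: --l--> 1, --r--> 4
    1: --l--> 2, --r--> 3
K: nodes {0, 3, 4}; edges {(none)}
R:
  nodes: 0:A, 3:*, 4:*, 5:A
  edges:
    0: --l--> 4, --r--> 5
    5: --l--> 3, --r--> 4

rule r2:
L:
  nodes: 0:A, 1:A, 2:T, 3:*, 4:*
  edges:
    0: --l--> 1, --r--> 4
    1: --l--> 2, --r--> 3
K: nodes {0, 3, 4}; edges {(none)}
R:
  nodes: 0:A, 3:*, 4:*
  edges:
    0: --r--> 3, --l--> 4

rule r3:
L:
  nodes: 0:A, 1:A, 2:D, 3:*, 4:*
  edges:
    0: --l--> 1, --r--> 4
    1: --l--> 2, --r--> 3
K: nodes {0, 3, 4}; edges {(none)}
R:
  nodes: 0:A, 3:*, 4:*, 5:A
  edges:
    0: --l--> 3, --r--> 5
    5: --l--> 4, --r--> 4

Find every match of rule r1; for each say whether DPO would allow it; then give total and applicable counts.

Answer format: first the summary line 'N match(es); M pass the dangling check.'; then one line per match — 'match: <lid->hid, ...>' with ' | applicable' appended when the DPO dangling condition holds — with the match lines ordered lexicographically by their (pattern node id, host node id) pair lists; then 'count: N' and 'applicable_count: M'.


2 match(es); 1 pass the dangling check.
match: 0->5, 1->2, 2->0, 3->1, 4->3
match: 0->10, 1->8, 2->6, 3->2, 4->9 | applicable
count: 2
applicable_count: 1


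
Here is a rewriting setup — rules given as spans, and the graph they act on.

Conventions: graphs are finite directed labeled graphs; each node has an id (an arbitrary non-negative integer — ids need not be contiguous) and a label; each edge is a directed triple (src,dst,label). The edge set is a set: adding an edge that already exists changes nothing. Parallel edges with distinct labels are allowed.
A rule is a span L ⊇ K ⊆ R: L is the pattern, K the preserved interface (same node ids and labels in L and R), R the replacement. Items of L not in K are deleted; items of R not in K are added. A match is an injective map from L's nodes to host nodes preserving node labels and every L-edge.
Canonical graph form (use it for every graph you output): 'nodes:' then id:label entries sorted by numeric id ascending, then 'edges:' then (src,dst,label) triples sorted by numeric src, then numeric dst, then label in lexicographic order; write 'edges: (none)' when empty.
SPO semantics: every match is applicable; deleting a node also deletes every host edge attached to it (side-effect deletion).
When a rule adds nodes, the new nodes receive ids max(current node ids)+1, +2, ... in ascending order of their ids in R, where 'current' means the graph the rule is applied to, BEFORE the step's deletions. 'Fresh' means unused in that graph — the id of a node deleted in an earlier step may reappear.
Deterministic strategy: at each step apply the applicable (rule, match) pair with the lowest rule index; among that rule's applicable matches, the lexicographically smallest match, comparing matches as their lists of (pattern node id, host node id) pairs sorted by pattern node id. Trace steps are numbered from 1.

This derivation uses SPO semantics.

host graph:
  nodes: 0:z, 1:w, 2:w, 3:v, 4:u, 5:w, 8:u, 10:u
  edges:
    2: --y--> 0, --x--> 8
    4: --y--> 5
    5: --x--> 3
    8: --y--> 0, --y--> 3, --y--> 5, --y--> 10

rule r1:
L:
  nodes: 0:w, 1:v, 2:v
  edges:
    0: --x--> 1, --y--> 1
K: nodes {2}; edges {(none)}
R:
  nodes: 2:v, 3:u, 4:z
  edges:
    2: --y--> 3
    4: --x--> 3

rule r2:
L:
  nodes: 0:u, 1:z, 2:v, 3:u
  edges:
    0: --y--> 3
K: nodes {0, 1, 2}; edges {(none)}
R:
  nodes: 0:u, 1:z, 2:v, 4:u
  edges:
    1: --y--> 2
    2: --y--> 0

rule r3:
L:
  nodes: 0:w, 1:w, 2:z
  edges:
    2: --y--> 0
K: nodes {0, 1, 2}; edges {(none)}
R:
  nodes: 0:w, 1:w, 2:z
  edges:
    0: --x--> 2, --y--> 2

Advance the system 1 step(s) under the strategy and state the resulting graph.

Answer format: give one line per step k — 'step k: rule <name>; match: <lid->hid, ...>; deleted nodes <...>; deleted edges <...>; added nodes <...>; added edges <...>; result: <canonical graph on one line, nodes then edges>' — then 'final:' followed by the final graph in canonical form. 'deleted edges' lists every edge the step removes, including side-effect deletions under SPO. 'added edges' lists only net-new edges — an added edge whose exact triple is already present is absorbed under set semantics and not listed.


step 1: rule r2; match: 0->8, 1->0, 2->3, 3->10; deleted nodes 10; deleted edges (8,10,y); added nodes 11; added edges (0,3,y); (3,8,y); result: nodes: 0:z, 1:w, 2:w, 3:v, 4:u, 5:w, 8:u, 11:u edges: (0,3,y); (2,0,y); (2,8,x); (3,8,y); (4,5,y); (5,3,x); (8,0,y); (8,3,y); (8,5,y)
final:
nodes: 0:z, 1:w, 2:w, 3:v, 4:u, 5:w, 8:u, 11:u
edges: (0,3,y); (2,0,y); (2,8,x); (3,8,y); (4,5,y); (5,3,x); (8,0,y); (8,3,y); (8,5,y)


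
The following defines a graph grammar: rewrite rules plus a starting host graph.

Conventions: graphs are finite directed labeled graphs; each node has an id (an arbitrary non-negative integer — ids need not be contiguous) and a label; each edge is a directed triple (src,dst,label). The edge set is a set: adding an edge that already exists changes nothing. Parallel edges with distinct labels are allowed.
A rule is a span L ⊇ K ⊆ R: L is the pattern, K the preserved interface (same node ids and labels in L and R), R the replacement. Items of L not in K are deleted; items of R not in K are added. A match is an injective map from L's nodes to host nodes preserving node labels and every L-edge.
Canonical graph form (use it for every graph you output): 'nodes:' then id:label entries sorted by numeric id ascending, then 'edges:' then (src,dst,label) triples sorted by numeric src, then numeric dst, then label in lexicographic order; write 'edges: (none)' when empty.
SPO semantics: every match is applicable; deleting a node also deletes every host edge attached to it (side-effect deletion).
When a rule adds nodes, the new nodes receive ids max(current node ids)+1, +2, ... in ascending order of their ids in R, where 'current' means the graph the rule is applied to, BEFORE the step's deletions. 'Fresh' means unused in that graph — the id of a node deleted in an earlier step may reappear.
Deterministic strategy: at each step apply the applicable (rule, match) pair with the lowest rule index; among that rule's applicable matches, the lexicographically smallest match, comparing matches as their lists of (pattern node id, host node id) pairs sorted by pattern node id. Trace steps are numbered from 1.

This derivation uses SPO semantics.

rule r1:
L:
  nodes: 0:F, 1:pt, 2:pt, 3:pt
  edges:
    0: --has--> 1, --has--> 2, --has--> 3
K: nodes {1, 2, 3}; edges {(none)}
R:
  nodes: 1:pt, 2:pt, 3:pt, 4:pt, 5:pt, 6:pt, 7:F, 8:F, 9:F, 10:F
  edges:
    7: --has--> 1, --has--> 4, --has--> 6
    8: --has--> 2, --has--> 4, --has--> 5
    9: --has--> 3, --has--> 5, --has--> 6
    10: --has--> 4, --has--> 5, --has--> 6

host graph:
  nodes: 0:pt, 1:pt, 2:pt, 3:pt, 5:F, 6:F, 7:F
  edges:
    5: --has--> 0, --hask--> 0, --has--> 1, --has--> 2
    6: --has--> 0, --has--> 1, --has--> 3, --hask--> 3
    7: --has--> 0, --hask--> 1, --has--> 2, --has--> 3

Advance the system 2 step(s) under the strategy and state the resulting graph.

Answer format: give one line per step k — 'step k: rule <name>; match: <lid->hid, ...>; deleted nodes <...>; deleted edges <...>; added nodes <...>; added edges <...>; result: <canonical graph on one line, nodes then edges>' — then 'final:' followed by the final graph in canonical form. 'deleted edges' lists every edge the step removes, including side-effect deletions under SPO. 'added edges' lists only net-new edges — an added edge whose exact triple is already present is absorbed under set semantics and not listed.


step 1: rule r1; match: 0->5, 1->0, 2->1, 3->2; deleted nodes 5; deleted edges (5,0,has); (5,0,hask); (5,1,has); (5,2,has); added nodes 8, 9, 10, 11, 12, 13, 14; added edges (11,0,has); (11,8,has); (11,10,has); (12,1,has); (12,8,has); (12,9,has); (13,2,has); (13,9,has); (13,10,has); (14,8,has); (14,9,has); (14,10,has); result: nodes: 0:pt, 1:pt, 2:pt, 3:pt, 6:F, 7:F, 8:pt, 9:pt, 10:pt, 11:F, 12:F, 13:F, 14:F edges: (6,0,has); (6,1,has); (6,3,has); (6,3,hask); (7,0,has); (7,1,hask); (7,2,has); (7,3,has); (11,0,has); (11,8,has); (11,10,has); (12,1,has); (12,8,has); (12,9,has); (13,2,has); (13,9,has); (13,10,has); (14,8,has); (14,9,has); (14,10,has)
step 2: rule r1; match: 0->6, 1->0, 2->1, 3->3; deleted nodes 6; deleted edges (6,0,has); (6,1,has); (6,3,has); (6,3,hask); added nodes 15, 16, 17, 18, 19, 20, 21; added edges (18,0,has); (18,15,has); (18,17,has); (19,1,has); (19,15,has); (19,16,has); (20,3,has); (20,16,has); (20,17,has); (21,15,has); (21,16,has); (21,17,has); result: nodes: 0:pt, 1:pt, 2:pt, 3:pt, 7:F, 8:pt, 9:pt, 10:pt, 11:F, 12:F, 13:F, 14:F, 15:pt, 16:pt, 17:pt, 18:F, 19:F, 20:F, 21:F edges: (7,0,has); (7,1,hask); (7,2,has); (7,3,has); (11,0,has); (11,8,has); (11,10,has); (12,1,has); (12,8,has); (12,9,has); (13,2,has); (13,9,has); (13,10,has); (14,8,has); (14,9,has); (14,10,has); (18,0,has); (18,15,has); (18,17,has); (19,1,has); (19,15,has); (19,16,has); (20,3,has); (20,16,has); (20,17,has); (21,15,has); (21,16,has); (21,17,has)
final:
nodes: 0:pt, 1:pt, 2:pt, 3:pt, 7:F, 8:pt, 9:pt, 10:pt, 11:F, 12:F, 13:F, 14:F, 15:pt, 16:pt, 17:pt, 18:F, 19:F, 20:F, 21:F
edges: (7,0,has); (7,1,hask); (7,2,has); (7,3,has); (11,0,has); (11,8,has); (11,10,has); (12,1,has); (12,8,has); (12,9,has); (13,2,has); (13,9,has); (13,10,has); (14,8,has); (14,9,has); (14,10,has); (18,0,has); (18,15,has); (18,17,has); (19,1,has); (19,15,has); (19,16,has); (20,3,has); (20,16,has); (20,17,has); (21,15,has); (21,16,has); (21,17,has)


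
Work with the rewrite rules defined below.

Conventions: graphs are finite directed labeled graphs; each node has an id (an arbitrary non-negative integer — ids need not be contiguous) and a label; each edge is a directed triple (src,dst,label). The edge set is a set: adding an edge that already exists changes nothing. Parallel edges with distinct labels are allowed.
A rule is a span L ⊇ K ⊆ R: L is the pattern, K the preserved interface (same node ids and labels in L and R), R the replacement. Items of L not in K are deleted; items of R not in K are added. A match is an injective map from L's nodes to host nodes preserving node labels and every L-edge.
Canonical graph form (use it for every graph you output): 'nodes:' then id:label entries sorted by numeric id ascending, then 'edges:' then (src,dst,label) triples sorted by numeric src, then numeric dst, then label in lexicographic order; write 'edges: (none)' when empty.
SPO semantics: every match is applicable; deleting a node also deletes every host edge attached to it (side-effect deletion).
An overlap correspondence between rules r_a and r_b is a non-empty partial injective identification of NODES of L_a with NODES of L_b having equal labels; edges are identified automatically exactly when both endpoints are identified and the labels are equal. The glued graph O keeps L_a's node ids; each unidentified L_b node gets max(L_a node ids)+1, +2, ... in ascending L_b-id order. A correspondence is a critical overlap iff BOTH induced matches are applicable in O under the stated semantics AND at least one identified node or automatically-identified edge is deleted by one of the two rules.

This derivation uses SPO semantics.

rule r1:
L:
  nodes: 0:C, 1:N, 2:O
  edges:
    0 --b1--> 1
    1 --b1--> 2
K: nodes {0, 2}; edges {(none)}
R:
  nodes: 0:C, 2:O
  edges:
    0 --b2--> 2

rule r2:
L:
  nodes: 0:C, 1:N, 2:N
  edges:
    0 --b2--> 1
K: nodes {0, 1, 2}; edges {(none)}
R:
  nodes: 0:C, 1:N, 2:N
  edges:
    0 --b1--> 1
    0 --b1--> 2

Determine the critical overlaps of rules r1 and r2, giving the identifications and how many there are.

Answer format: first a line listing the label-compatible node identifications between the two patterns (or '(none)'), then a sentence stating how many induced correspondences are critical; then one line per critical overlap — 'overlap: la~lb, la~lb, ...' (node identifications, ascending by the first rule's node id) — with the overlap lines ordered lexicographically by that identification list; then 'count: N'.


label-compatible node identifications between L(r1) and L(r2): 0~0, 1~1, 1~2
4 of the induced correspondences are critical overlaps of r1 and r2.
overlap: 0~0, 1~1
overlap: 0~0, 1~2
overlap: 1~1
overlap: 1~2
count: 4


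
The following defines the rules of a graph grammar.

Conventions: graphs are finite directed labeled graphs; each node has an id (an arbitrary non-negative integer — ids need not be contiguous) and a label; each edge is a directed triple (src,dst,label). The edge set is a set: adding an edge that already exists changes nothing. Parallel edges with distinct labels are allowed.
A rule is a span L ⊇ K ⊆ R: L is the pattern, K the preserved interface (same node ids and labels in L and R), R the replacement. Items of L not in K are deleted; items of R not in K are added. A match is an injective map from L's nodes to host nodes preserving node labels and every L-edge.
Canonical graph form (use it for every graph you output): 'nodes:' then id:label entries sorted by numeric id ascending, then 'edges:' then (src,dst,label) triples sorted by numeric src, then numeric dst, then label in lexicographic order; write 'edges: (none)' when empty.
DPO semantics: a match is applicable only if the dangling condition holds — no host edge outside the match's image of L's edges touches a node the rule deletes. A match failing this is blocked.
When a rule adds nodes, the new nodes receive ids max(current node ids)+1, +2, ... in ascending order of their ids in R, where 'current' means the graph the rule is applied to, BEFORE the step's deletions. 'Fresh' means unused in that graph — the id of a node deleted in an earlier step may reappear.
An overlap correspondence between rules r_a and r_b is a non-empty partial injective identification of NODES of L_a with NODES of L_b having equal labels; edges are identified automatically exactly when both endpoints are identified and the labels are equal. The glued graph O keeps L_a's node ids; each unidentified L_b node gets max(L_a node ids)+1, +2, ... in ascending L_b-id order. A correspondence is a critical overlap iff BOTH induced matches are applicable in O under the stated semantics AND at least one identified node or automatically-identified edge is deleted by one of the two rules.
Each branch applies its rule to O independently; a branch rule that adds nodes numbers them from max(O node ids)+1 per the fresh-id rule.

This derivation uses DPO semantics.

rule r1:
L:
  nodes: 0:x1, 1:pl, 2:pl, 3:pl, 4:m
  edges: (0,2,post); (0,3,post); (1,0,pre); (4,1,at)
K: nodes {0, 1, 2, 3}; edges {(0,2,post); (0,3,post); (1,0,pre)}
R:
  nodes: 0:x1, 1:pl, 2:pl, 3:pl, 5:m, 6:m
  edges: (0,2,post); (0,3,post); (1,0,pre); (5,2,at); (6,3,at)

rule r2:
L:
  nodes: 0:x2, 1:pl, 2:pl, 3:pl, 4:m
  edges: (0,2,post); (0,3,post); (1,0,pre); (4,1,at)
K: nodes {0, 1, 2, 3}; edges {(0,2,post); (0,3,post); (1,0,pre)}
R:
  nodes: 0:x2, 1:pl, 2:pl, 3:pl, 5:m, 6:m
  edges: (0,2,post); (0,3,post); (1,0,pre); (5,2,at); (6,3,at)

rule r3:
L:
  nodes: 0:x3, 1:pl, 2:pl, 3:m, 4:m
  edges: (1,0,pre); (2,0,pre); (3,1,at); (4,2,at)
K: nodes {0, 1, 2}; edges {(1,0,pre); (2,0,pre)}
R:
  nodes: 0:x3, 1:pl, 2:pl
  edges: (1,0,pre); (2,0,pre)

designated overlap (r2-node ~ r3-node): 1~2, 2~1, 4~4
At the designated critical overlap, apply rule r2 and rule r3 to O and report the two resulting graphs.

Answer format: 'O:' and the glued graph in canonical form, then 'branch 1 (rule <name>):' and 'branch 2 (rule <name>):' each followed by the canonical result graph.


O:
nodes: 0:x2, 1:pl, 2:pl, 3:pl, 4:m, 5:x3, 6:m
edges: (0,2,post); (0,3,post); (1,0,pre); (1,5,pre); (2,5,pre); (4,1,at); (6,2,at)
branch 1 (rule r2):
nodes: 0:x2, 1:pl, 2:pl, 3:pl, 5:x3, 6:m, 7:m, 8:m
edges: (0,2,post); (0,3,post); (1,0,pre); (1,5,pre); (2,5,pre); (6,2,at); (7,2,at); (8,3,at)
branch 2 (rule r3):
nodes: 0:x2, 1:pl, 2:pl, 3:pl, 5:x3
edges: (0,2,post); (0,3,post); (1,0,pre); (1,5,pre); (2,5,pre)


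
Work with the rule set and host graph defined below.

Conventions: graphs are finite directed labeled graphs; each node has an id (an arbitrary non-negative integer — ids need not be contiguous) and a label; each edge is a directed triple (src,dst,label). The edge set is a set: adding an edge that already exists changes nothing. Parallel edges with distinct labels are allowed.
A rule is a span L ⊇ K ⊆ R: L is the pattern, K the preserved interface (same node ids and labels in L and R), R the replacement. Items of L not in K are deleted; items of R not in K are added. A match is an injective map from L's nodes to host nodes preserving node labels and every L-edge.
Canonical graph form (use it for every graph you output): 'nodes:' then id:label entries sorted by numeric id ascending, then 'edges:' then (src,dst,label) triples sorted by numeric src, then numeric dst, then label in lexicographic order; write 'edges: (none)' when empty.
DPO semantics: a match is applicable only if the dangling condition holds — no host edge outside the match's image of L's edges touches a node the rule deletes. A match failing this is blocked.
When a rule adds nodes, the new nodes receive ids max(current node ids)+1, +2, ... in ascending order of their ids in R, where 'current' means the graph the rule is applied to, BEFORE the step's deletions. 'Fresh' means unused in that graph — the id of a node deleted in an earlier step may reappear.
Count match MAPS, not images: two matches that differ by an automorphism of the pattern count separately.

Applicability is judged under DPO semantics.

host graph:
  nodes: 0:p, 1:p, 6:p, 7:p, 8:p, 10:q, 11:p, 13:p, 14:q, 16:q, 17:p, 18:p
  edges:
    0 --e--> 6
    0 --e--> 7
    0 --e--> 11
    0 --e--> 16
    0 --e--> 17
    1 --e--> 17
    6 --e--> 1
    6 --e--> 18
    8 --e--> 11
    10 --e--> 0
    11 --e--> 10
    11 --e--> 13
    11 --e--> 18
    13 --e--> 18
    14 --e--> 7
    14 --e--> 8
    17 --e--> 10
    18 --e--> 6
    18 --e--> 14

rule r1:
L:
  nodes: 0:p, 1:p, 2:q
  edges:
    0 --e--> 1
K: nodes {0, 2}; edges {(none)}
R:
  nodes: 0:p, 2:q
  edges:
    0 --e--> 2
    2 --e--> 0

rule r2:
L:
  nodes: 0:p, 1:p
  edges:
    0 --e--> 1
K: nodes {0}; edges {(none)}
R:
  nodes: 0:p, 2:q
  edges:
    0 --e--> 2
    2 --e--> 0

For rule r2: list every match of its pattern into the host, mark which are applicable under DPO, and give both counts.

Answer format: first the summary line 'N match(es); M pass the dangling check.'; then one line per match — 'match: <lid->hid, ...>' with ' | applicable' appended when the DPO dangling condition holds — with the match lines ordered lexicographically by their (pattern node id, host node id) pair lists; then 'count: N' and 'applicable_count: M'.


12 match(es); 0 pass the dangling check.
match: 0->0, 1->6
match: 0->0, 1->7
match: 0->0, 1->11
match: 0->0, 1->17
match: 0->1, 1->17
match: 0->6, 1->1
match: 0->6, 1->18
match: 0->8, 1->11
match: 0->11, 1->13
match: 0->11, 1->18
match: 0->13, 1->18
match: 0->18, 1->6
count: 12
applicable_count: 0


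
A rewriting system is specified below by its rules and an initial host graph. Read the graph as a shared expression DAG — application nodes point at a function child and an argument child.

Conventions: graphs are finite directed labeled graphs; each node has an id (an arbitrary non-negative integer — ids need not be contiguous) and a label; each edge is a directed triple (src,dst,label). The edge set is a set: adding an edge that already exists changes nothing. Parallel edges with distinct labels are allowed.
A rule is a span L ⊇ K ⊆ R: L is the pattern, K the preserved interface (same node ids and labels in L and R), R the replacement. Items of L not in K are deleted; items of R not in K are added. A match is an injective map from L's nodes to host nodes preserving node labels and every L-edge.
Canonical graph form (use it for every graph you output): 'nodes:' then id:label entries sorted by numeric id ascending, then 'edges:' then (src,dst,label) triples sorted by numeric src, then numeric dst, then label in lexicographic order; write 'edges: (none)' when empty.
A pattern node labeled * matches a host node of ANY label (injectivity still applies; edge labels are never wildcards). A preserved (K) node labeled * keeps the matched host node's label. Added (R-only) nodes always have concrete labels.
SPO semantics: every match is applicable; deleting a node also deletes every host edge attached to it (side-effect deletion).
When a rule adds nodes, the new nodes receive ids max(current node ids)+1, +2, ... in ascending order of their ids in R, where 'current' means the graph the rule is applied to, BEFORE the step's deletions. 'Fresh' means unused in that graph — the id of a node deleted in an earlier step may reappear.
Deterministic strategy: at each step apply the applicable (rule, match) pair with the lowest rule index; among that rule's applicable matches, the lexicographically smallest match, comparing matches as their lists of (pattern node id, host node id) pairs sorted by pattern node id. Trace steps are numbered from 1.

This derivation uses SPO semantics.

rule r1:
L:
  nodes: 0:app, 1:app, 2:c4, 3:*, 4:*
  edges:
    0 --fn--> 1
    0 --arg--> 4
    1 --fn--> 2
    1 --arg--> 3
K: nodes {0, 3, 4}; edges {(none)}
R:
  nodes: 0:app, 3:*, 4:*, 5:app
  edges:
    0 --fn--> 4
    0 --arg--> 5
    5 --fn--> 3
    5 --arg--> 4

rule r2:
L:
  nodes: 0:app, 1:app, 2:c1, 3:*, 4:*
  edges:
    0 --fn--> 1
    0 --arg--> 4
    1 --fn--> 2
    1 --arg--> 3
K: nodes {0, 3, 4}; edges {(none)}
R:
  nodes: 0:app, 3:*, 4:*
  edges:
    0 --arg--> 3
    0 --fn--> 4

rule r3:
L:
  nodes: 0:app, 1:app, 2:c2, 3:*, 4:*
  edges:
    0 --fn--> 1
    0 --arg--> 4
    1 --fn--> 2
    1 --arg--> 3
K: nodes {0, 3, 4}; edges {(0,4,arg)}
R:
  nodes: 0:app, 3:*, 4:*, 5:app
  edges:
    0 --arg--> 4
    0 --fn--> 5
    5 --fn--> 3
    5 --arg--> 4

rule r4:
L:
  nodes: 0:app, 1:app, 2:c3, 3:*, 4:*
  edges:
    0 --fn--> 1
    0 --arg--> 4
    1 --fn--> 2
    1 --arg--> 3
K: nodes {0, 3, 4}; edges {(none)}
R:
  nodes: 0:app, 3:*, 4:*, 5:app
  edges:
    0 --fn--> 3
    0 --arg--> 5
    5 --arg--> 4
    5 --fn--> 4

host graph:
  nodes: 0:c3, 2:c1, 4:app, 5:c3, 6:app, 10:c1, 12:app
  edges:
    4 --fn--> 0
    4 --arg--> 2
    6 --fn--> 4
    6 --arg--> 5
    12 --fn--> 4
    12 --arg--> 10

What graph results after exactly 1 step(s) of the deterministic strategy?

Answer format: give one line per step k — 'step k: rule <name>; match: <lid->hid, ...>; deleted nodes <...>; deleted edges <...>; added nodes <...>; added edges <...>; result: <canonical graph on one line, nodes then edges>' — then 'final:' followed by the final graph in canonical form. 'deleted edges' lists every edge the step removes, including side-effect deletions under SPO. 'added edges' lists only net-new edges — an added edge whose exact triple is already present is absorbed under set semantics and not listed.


step 1: rule r4; match: 0->6, 1->4, 2->0, 3->2, 4->5; deleted nodes 0, 4; deleted edges (4,0,fn); (4,2,arg); (6,4,fn); (6,5,arg); (12,4,fn); added nodes 13; added edges (6,2,fn); (6,13,arg); (13,5,arg); (13,5,fn); result: nodes: 2:c1, 5:c3, 6:app, 10:c1, 12:app, 13:app edges: (6,2,fn); (6,13,arg); (12,10,arg); (13,5,arg); (13,5,fn)
final:
nodes: 2:c1, 5:c3, 6:app, 10:c1, 12:app, 13:app
edges: (6,2,fn); (6,13,arg); (12,10,arg); (13,5,arg); (13,5,fn)
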